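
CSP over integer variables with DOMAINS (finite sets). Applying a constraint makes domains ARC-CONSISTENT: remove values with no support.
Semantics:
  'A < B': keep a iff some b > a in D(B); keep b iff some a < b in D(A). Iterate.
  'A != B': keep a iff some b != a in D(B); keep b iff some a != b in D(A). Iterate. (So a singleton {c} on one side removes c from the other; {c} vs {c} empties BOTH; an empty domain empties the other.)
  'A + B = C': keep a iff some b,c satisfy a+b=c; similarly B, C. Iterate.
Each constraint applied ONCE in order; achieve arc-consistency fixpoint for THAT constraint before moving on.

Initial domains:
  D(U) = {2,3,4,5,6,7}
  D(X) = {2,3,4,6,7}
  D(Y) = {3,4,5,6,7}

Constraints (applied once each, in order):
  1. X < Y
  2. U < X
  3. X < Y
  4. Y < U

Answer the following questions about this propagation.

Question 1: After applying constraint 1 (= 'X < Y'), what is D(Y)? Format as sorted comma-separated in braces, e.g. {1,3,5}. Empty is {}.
Answer: {3,4,5,6,7}

Derivation:
Constraint 1 (X < Y) on D(X)={2,3,4,6,7} D(Y)={3,4,5,6,7}: X {2,3,4,6,7}->{2,3,4,6}
So after constraint 1: D(Y) = {3,4,5,6,7}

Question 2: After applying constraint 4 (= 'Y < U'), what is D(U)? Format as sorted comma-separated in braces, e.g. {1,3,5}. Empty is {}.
Answer: {5}

Derivation:
Constraint 1 (X < Y) on D(X)={2,3,4,6,7} D(Y)={3,4,5,6,7}: X {2,3,4,6,7}->{2,3,4,6}
Constraint 2 (U < X) on D(U)={2,3,4,5,6,7} D(X)={2,3,4,6}: U {2,3,4,5,6,7}->{2,3,4,5}; X {2,3,4,6}->{3,4,6}
Constraint 3 (X < Y) on D(X)={3,4,6} D(Y)={3,4,5,6,7}: Y {3,4,5,6,7}->{4,5,6,7}
Constraint 4 (Y < U) on D(Y)={4,5,6,7} D(U)={2,3,4,5}: Y {4,5,6,7}->{4}; U {2,3,4,5}->{5}
So after constraint 4: D(U) = {5}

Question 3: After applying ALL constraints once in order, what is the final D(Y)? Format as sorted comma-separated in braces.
Constraint 1 (X < Y) on D(X)={2,3,4,6,7} D(Y)={3,4,5,6,7}: X {2,3,4,6,7}->{2,3,4,6}
Constraint 2 (U < X) on D(U)={2,3,4,5,6,7} D(X)={2,3,4,6}: U {2,3,4,5,6,7}->{2,3,4,5}; X {2,3,4,6}->{3,4,6}
Constraint 3 (X < Y) on D(X)={3,4,6} D(Y)={3,4,5,6,7}: Y {3,4,5,6,7}->{4,5,6,7}
Constraint 4 (Y < U) on D(Y)={4,5,6,7} D(U)={2,3,4,5}: Y {4,5,6,7}->{4}; U {2,3,4,5}->{5}
So after all 4 constraints: D(Y) = {4}

Answer: {4}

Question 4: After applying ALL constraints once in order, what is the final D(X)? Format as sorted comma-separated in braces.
Constraint 1 (X < Y) on D(X)={2,3,4,6,7} D(Y)={3,4,5,6,7}: X {2,3,4,6,7}->{2,3,4,6}
Constraint 2 (U < X) on D(U)={2,3,4,5,6,7} D(X)={2,3,4,6}: U {2,3,4,5,6,7}->{2,3,4,5}; X {2,3,4,6}->{3,4,6}
Constraint 3 (X < Y) on D(X)={3,4,6} D(Y)={3,4,5,6,7}: Y {3,4,5,6,7}->{4,5,6,7}
Constraint 4 (Y < U) on D(Y)={4,5,6,7} D(U)={2,3,4,5}: Y {4,5,6,7}->{4}; U {2,3,4,5}->{5}
So after all 4 constraints: D(X) = {3,4,6}

Answer: {3,4,6}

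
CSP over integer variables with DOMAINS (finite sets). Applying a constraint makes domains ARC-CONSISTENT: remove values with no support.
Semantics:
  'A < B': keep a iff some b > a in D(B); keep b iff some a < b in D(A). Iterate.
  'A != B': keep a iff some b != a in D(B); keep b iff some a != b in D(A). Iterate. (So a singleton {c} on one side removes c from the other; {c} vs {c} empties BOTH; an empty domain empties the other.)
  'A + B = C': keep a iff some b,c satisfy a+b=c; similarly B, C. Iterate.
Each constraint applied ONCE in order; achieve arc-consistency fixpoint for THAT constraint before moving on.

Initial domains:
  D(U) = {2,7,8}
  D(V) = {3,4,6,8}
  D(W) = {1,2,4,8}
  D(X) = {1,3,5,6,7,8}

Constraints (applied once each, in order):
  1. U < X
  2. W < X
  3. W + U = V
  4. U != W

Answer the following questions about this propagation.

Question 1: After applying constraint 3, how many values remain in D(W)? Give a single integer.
Answer: 3

Derivation:
Constraint 1 (U < X) on D(U)={2,7,8} D(X)={1,3,5,6,7,8}: U {2,7,8}->{2,7}; X {1,3,5,6,7,8}->{3,5,6,7,8}
Constraint 2 (W < X) on D(W)={1,2,4,8} D(X)={3,5,6,7,8}: W {1,2,4,8}->{1,2,4}
Constraint 3 (W + U = V) on D(W)={1,2,4} D(U)={2,7} D(V)={3,4,6,8}: no change
So after constraint 3: D(W)={1,2,4}, size = 3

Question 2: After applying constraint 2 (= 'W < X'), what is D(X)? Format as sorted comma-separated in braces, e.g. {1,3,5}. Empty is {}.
Answer: {3,5,6,7,8}

Derivation:
Constraint 1 (U < X) on D(U)={2,7,8} D(X)={1,3,5,6,7,8}: U {2,7,8}->{2,7}; X {1,3,5,6,7,8}->{3,5,6,7,8}
Constraint 2 (W < X) on D(W)={1,2,4,8} D(X)={3,5,6,7,8}: W {1,2,4,8}->{1,2,4}
So after constraint 2: D(X) = {3,5,6,7,8}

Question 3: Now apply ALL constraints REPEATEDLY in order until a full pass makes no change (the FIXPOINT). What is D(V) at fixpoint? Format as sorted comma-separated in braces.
pass 0 (initial): D(V)={3,4,6,8}
pass 1: U {2,7,8}->{2,7}; W {1,2,4,8}->{1,2,4}; X {1,3,5,6,7,8}->{3,5,6,7,8}
pass 2: no change
Fixpoint after 2 passes: D(V) = {3,4,6,8}

Answer: {3,4,6,8}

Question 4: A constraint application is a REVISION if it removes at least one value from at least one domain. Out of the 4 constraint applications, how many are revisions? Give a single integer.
Constraint 1 (U < X) on D(U)={2,7,8} D(X)={1,3,5,6,7,8}: U {2,7,8}->{2,7}; X {1,3,5,6,7,8}->{3,5,6,7,8} => REVISION
Constraint 2 (W < X) on D(W)={1,2,4,8} D(X)={3,5,6,7,8}: W {1,2,4,8}->{1,2,4} => REVISION
Constraint 3 (W + U = V) on D(W)={1,2,4} D(U)={2,7} D(V)={3,4,6,8}: no change => not a revision
Constraint 4 (U != W) on D(U)={2,7} D(W)={1,2,4}: no change => not a revision
Total revisions = 2

Answer: 2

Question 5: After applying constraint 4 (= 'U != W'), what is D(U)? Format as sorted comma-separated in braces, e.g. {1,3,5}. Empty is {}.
Constraint 1 (U < X) on D(U)={2,7,8} D(X)={1,3,5,6,7,8}: U {2,7,8}->{2,7}; X {1,3,5,6,7,8}->{3,5,6,7,8}
Constraint 2 (W < X) on D(W)={1,2,4,8} D(X)={3,5,6,7,8}: W {1,2,4,8}->{1,2,4}
Constraint 3 (W + U = V) on D(W)={1,2,4} D(U)={2,7} D(V)={3,4,6,8}: no change
Constraint 4 (U != W) on D(U)={2,7} D(W)={1,2,4}: no change
So after constraint 4: D(U) = {2,7}

Answer: {2,7}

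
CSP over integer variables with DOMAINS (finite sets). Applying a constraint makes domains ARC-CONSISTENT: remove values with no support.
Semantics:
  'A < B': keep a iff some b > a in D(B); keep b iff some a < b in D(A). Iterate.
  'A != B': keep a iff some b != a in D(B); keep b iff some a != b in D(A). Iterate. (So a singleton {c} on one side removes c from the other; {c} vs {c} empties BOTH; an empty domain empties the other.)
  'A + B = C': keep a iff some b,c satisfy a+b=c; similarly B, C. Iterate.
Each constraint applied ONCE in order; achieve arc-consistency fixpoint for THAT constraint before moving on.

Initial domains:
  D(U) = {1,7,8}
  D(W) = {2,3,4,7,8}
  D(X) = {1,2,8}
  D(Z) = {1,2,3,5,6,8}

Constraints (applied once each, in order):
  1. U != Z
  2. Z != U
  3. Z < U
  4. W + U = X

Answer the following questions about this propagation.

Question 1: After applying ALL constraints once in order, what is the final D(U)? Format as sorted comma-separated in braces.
Constraint 1 (U != Z) on D(U)={1,7,8} D(Z)={1,2,3,5,6,8}: no change
Constraint 2 (Z != U) on D(Z)={1,2,3,5,6,8} D(U)={1,7,8}: no change
Constraint 3 (Z < U) on D(Z)={1,2,3,5,6,8} D(U)={1,7,8}: Z {1,2,3,5,6,8}->{1,2,3,5,6}; U {1,7,8}->{7,8}
Constraint 4 (W + U = X) on D(W)={2,3,4,7,8} D(U)={7,8} D(X)={1,2,8}: W {2,3,4,7,8}->{}; U {7,8}->{}; X {1,2,8}->{}
So after all 4 constraints: D(U) = {}

Answer: {}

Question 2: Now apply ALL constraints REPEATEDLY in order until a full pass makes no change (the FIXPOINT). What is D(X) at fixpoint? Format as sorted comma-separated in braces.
pass 0 (initial): D(X)={1,2,8}
pass 1: U {1,7,8}->{}; W {2,3,4,7,8}->{}; X {1,2,8}->{}; Z {1,2,3,5,6,8}->{1,2,3,5,6}
pass 2: Z {1,2,3,5,6}->{}
pass 3: no change
Fixpoint after 3 passes: D(X) = {}

Answer: {}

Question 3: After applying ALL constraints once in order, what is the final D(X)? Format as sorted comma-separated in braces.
Constraint 1 (U != Z) on D(U)={1,7,8} D(Z)={1,2,3,5,6,8}: no change
Constraint 2 (Z != U) on D(Z)={1,2,3,5,6,8} D(U)={1,7,8}: no change
Constraint 3 (Z < U) on D(Z)={1,2,3,5,6,8} D(U)={1,7,8}: Z {1,2,3,5,6,8}->{1,2,3,5,6}; U {1,7,8}->{7,8}
Constraint 4 (W + U = X) on D(W)={2,3,4,7,8} D(U)={7,8} D(X)={1,2,8}: W {2,3,4,7,8}->{}; U {7,8}->{}; X {1,2,8}->{}
So after all 4 constraints: D(X) = {}

Answer: {}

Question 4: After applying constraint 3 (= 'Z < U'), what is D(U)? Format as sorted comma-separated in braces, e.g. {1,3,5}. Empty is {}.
Constraint 1 (U != Z) on D(U)={1,7,8} D(Z)={1,2,3,5,6,8}: no change
Constraint 2 (Z != U) on D(Z)={1,2,3,5,6,8} D(U)={1,7,8}: no change
Constraint 3 (Z < U) on D(Z)={1,2,3,5,6,8} D(U)={1,7,8}: Z {1,2,3,5,6,8}->{1,2,3,5,6}; U {1,7,8}->{7,8}
So after constraint 3: D(U) = {7,8}

Answer: {7,8}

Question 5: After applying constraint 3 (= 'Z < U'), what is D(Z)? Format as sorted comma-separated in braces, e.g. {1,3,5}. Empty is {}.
Answer: {1,2,3,5,6}

Derivation:
Constraint 1 (U != Z) on D(U)={1,7,8} D(Z)={1,2,3,5,6,8}: no change
Constraint 2 (Z != U) on D(Z)={1,2,3,5,6,8} D(U)={1,7,8}: no change
Constraint 3 (Z < U) on D(Z)={1,2,3,5,6,8} D(U)={1,7,8}: Z {1,2,3,5,6,8}->{1,2,3,5,6}; U {1,7,8}->{7,8}
So after constraint 3: D(Z) = {1,2,3,5,6}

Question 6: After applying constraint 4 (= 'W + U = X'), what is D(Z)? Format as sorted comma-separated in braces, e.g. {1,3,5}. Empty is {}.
Answer: {1,2,3,5,6}

Derivation:
Constraint 1 (U != Z) on D(U)={1,7,8} D(Z)={1,2,3,5,6,8}: no change
Constraint 2 (Z != U) on D(Z)={1,2,3,5,6,8} D(U)={1,7,8}: no change
Constraint 3 (Z < U) on D(Z)={1,2,3,5,6,8} D(U)={1,7,8}: Z {1,2,3,5,6,8}->{1,2,3,5,6}; U {1,7,8}->{7,8}
Constraint 4 (W + U = X) on D(W)={2,3,4,7,8} D(U)={7,8} D(X)={1,2,8}: W {2,3,4,7,8}->{}; U {7,8}->{}; X {1,2,8}->{}
So after constraint 4: D(Z) = {1,2,3,5,6}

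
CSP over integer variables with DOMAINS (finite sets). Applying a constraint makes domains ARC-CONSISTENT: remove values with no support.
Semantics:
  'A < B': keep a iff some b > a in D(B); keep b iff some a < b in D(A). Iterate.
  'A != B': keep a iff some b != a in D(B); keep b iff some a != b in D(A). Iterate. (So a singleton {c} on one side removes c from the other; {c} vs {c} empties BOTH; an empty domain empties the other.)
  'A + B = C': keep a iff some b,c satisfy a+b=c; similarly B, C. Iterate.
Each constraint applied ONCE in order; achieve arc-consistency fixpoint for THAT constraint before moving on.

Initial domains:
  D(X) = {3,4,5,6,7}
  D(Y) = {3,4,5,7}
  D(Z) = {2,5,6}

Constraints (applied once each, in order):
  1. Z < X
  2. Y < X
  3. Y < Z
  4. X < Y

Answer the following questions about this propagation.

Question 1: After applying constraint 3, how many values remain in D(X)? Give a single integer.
Constraint 1 (Z < X) on D(Z)={2,5,6} D(X)={3,4,5,6,7}: no change
Constraint 2 (Y < X) on D(Y)={3,4,5,7} D(X)={3,4,5,6,7}: Y {3,4,5,7}->{3,4,5}; X {3,4,5,6,7}->{4,5,6,7}
Constraint 3 (Y < Z) on D(Y)={3,4,5} D(Z)={2,5,6}: Z {2,5,6}->{5,6}
So after constraint 3: D(X)={4,5,6,7}, size = 4

Answer: 4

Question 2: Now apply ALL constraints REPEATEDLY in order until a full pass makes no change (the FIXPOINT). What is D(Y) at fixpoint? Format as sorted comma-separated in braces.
Answer: {}

Derivation:
pass 0 (initial): D(Y)={3,4,5,7}
pass 1: X {3,4,5,6,7}->{4}; Y {3,4,5,7}->{5}; Z {2,5,6}->{5,6}
pass 2: X {4}->{}; Y {5}->{}; Z {5,6}->{}
pass 3: no change
Fixpoint after 3 passes: D(Y) = {}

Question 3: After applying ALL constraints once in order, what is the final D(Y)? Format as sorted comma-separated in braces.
Constraint 1 (Z < X) on D(Z)={2,5,6} D(X)={3,4,5,6,7}: no change
Constraint 2 (Y < X) on D(Y)={3,4,5,7} D(X)={3,4,5,6,7}: Y {3,4,5,7}->{3,4,5}; X {3,4,5,6,7}->{4,5,6,7}
Constraint 3 (Y < Z) on D(Y)={3,4,5} D(Z)={2,5,6}: Z {2,5,6}->{5,6}
Constraint 4 (X < Y) on D(X)={4,5,6,7} D(Y)={3,4,5}: X {4,5,6,7}->{4}; Y {3,4,5}->{5}
So after all 4 constraints: D(Y) = {5}

Answer: {5}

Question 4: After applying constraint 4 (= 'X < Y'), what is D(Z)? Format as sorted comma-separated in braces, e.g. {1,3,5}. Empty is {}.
Answer: {5,6}

Derivation:
Constraint 1 (Z < X) on D(Z)={2,5,6} D(X)={3,4,5,6,7}: no change
Constraint 2 (Y < X) on D(Y)={3,4,5,7} D(X)={3,4,5,6,7}: Y {3,4,5,7}->{3,4,5}; X {3,4,5,6,7}->{4,5,6,7}
Constraint 3 (Y < Z) on D(Y)={3,4,5} D(Z)={2,5,6}: Z {2,5,6}->{5,6}
Constraint 4 (X < Y) on D(X)={4,5,6,7} D(Y)={3,4,5}: X {4,5,6,7}->{4}; Y {3,4,5}->{5}
So after constraint 4: D(Z) = {5,6}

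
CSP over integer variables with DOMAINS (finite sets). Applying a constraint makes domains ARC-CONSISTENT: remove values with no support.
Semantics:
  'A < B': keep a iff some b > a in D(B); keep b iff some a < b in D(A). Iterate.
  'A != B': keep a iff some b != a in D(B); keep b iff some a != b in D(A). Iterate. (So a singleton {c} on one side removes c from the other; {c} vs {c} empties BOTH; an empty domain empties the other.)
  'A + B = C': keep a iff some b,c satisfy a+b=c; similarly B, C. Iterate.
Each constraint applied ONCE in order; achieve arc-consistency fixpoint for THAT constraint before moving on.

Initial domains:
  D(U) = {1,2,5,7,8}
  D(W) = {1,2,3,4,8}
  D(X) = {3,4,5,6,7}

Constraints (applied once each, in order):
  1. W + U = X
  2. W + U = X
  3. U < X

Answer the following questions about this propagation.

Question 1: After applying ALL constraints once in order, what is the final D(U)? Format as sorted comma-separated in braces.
Constraint 1 (W + U = X) on D(W)={1,2,3,4,8} D(U)={1,2,5,7,8} D(X)={3,4,5,6,7}: W {1,2,3,4,8}->{1,2,3,4}; U {1,2,5,7,8}->{1,2,5}
Constraint 2 (W + U = X) on D(W)={1,2,3,4} D(U)={1,2,5} D(X)={3,4,5,6,7}: no change
Constraint 3 (U < X) on D(U)={1,2,5} D(X)={3,4,5,6,7}: no change
So after all 3 constraints: D(U) = {1,2,5}

Answer: {1,2,5}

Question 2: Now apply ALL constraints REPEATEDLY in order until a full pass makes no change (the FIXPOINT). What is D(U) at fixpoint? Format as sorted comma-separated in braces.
Answer: {1,2,5}

Derivation:
pass 0 (initial): D(U)={1,2,5,7,8}
pass 1: U {1,2,5,7,8}->{1,2,5}; W {1,2,3,4,8}->{1,2,3,4}
pass 2: no change
Fixpoint after 2 passes: D(U) = {1,2,5}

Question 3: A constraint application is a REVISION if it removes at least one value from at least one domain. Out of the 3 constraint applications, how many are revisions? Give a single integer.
Answer: 1

Derivation:
Constraint 1 (W + U = X) on D(W)={1,2,3,4,8} D(U)={1,2,5,7,8} D(X)={3,4,5,6,7}: W {1,2,3,4,8}->{1,2,3,4}; U {1,2,5,7,8}->{1,2,5} => REVISION
Constraint 2 (W + U = X) on D(W)={1,2,3,4} D(U)={1,2,5} D(X)={3,4,5,6,7}: no change => not a revision
Constraint 3 (U < X) on D(U)={1,2,5} D(X)={3,4,5,6,7}: no change => not a revision
Total revisions = 1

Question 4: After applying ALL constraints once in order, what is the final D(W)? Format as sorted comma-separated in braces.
Constraint 1 (W + U = X) on D(W)={1,2,3,4,8} D(U)={1,2,5,7,8} D(X)={3,4,5,6,7}: W {1,2,3,4,8}->{1,2,3,4}; U {1,2,5,7,8}->{1,2,5}
Constraint 2 (W + U = X) on D(W)={1,2,3,4} D(U)={1,2,5} D(X)={3,4,5,6,7}: no change
Constraint 3 (U < X) on D(U)={1,2,5} D(X)={3,4,5,6,7}: no change
So after all 3 constraints: D(W) = {1,2,3,4}

Answer: {1,2,3,4}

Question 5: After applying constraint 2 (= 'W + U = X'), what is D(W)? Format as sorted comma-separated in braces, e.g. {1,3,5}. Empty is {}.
Answer: {1,2,3,4}

Derivation:
Constraint 1 (W + U = X) on D(W)={1,2,3,4,8} D(U)={1,2,5,7,8} D(X)={3,4,5,6,7}: W {1,2,3,4,8}->{1,2,3,4}; U {1,2,5,7,8}->{1,2,5}
Constraint 2 (W + U = X) on D(W)={1,2,3,4} D(U)={1,2,5} D(X)={3,4,5,6,7}: no change
So after constraint 2: D(W) = {1,2,3,4}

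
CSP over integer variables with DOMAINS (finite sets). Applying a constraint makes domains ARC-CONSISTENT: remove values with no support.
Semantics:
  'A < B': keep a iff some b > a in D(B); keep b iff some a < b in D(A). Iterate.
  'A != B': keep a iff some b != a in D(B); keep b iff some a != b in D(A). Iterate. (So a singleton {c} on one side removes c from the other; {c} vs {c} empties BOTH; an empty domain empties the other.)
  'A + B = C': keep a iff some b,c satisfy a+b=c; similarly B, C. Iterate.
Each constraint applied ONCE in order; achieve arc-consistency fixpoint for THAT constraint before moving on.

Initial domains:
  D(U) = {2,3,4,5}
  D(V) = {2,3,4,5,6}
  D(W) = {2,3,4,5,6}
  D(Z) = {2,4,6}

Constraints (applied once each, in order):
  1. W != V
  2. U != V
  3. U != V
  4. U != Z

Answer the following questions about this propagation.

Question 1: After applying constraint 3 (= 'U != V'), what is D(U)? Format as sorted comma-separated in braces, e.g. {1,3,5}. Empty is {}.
Answer: {2,3,4,5}

Derivation:
Constraint 1 (W != V) on D(W)={2,3,4,5,6} D(V)={2,3,4,5,6}: no change
Constraint 2 (U != V) on D(U)={2,3,4,5} D(V)={2,3,4,5,6}: no change
Constraint 3 (U != V) on D(U)={2,3,4,5} D(V)={2,3,4,5,6}: no change
So after constraint 3: D(U) = {2,3,4,5}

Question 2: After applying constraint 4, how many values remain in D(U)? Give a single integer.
Constraint 1 (W != V) on D(W)={2,3,4,5,6} D(V)={2,3,4,5,6}: no change
Constraint 2 (U != V) on D(U)={2,3,4,5} D(V)={2,3,4,5,6}: no change
Constraint 3 (U != V) on D(U)={2,3,4,5} D(V)={2,3,4,5,6}: no change
Constraint 4 (U != Z) on D(U)={2,3,4,5} D(Z)={2,4,6}: no change
So after constraint 4: D(U)={2,3,4,5}, size = 4

Answer: 4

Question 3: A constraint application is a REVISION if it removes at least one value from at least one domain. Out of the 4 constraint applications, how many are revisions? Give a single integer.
Answer: 0

Derivation:
Constraint 1 (W != V) on D(W)={2,3,4,5,6} D(V)={2,3,4,5,6}: no change => not a revision
Constraint 2 (U != V) on D(U)={2,3,4,5} D(V)={2,3,4,5,6}: no change => not a revision
Constraint 3 (U != V) on D(U)={2,3,4,5} D(V)={2,3,4,5,6}: no change => not a revision
Constraint 4 (U != Z) on D(U)={2,3,4,5} D(Z)={2,4,6}: no change => not a revision
Total revisions = 0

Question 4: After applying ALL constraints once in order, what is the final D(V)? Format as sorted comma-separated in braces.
Answer: {2,3,4,5,6}

Derivation:
Constraint 1 (W != V) on D(W)={2,3,4,5,6} D(V)={2,3,4,5,6}: no change
Constraint 2 (U != V) on D(U)={2,3,4,5} D(V)={2,3,4,5,6}: no change
Constraint 3 (U != V) on D(U)={2,3,4,5} D(V)={2,3,4,5,6}: no change
Constraint 4 (U != Z) on D(U)={2,3,4,5} D(Z)={2,4,6}: no change
So after all 4 constraints: D(V) = {2,3,4,5,6}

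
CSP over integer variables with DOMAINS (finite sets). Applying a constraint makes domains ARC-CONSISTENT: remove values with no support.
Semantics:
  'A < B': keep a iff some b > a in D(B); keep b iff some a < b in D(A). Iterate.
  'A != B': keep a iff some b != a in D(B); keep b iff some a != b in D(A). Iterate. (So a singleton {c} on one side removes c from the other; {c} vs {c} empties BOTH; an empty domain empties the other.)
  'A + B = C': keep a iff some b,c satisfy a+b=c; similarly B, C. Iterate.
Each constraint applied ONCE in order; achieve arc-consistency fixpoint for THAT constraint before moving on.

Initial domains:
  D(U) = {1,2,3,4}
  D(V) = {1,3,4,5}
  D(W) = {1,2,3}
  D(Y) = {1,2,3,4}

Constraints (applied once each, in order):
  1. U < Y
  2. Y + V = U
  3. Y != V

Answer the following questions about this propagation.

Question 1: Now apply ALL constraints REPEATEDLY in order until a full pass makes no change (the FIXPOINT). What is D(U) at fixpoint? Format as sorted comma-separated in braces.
Answer: {}

Derivation:
pass 0 (initial): D(U)={1,2,3,4}
pass 1: U {1,2,3,4}->{3}; V {1,3,4,5}->{1}; Y {1,2,3,4}->{2}
pass 2: U {3}->{}; V {1}->{}; Y {2}->{}
pass 3: no change
Fixpoint after 3 passes: D(U) = {}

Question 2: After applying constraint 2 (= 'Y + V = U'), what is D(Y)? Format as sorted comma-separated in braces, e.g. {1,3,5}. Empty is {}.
Answer: {2}

Derivation:
Constraint 1 (U < Y) on D(U)={1,2,3,4} D(Y)={1,2,3,4}: U {1,2,3,4}->{1,2,3}; Y {1,2,3,4}->{2,3,4}
Constraint 2 (Y + V = U) on D(Y)={2,3,4} D(V)={1,3,4,5} D(U)={1,2,3}: Y {2,3,4}->{2}; V {1,3,4,5}->{1}; U {1,2,3}->{3}
So after constraint 2: D(Y) = {2}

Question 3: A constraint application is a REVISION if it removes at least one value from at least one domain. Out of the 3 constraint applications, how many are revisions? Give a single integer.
Constraint 1 (U < Y) on D(U)={1,2,3,4} D(Y)={1,2,3,4}: U {1,2,3,4}->{1,2,3}; Y {1,2,3,4}->{2,3,4} => REVISION
Constraint 2 (Y + V = U) on D(Y)={2,3,4} D(V)={1,3,4,5} D(U)={1,2,3}: Y {2,3,4}->{2}; V {1,3,4,5}->{1}; U {1,2,3}->{3} => REVISION
Constraint 3 (Y != V) on D(Y)={2} D(V)={1}: no change => not a revision
Total revisions = 2

Answer: 2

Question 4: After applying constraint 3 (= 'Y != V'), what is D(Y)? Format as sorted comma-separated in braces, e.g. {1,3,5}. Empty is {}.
Answer: {2}

Derivation:
Constraint 1 (U < Y) on D(U)={1,2,3,4} D(Y)={1,2,3,4}: U {1,2,3,4}->{1,2,3}; Y {1,2,3,4}->{2,3,4}
Constraint 2 (Y + V = U) on D(Y)={2,3,4} D(V)={1,3,4,5} D(U)={1,2,3}: Y {2,3,4}->{2}; V {1,3,4,5}->{1}; U {1,2,3}->{3}
Constraint 3 (Y != V) on D(Y)={2} D(V)={1}: no change
So after constraint 3: D(Y) = {2}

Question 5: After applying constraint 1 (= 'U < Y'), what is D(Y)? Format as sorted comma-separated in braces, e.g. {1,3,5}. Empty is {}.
Constraint 1 (U < Y) on D(U)={1,2,3,4} D(Y)={1,2,3,4}: U {1,2,3,4}->{1,2,3}; Y {1,2,3,4}->{2,3,4}
So after constraint 1: D(Y) = {2,3,4}

Answer: {2,3,4}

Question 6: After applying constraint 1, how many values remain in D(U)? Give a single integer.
Answer: 3

Derivation:
Constraint 1 (U < Y) on D(U)={1,2,3,4} D(Y)={1,2,3,4}: U {1,2,3,4}->{1,2,3}; Y {1,2,3,4}->{2,3,4}
So after constraint 1: D(U)={1,2,3}, size = 3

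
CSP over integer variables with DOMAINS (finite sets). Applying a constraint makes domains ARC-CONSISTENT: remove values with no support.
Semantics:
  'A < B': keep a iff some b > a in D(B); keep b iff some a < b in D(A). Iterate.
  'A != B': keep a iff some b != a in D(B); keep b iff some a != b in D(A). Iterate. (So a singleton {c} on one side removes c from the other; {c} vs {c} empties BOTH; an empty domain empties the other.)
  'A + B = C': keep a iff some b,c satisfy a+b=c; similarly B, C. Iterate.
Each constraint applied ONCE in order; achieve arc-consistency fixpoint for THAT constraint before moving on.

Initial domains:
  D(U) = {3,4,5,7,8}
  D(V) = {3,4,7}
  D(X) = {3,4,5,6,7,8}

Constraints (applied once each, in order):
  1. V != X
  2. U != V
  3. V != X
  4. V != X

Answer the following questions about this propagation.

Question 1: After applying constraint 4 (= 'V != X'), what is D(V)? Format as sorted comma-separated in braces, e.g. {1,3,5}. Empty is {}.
Answer: {3,4,7}

Derivation:
Constraint 1 (V != X) on D(V)={3,4,7} D(X)={3,4,5,6,7,8}: no change
Constraint 2 (U != V) on D(U)={3,4,5,7,8} D(V)={3,4,7}: no change
Constraint 3 (V != X) on D(V)={3,4,7} D(X)={3,4,5,6,7,8}: no change
Constraint 4 (V != X) on D(V)={3,4,7} D(X)={3,4,5,6,7,8}: no change
So after constraint 4: D(V) = {3,4,7}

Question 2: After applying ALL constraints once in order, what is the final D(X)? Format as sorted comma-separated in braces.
Constraint 1 (V != X) on D(V)={3,4,7} D(X)={3,4,5,6,7,8}: no change
Constraint 2 (U != V) on D(U)={3,4,5,7,8} D(V)={3,4,7}: no change
Constraint 3 (V != X) on D(V)={3,4,7} D(X)={3,4,5,6,7,8}: no change
Constraint 4 (V != X) on D(V)={3,4,7} D(X)={3,4,5,6,7,8}: no change
So after all 4 constraints: D(X) = {3,4,5,6,7,8}

Answer: {3,4,5,6,7,8}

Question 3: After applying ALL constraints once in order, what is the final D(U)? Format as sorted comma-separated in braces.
Answer: {3,4,5,7,8}

Derivation:
Constraint 1 (V != X) on D(V)={3,4,7} D(X)={3,4,5,6,7,8}: no change
Constraint 2 (U != V) on D(U)={3,4,5,7,8} D(V)={3,4,7}: no change
Constraint 3 (V != X) on D(V)={3,4,7} D(X)={3,4,5,6,7,8}: no change
Constraint 4 (V != X) on D(V)={3,4,7} D(X)={3,4,5,6,7,8}: no change
So after all 4 constraints: D(U) = {3,4,5,7,8}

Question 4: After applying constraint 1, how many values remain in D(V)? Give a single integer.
Answer: 3

Derivation:
Constraint 1 (V != X) on D(V)={3,4,7} D(X)={3,4,5,6,7,8}: no change
So after constraint 1: D(V)={3,4,7}, size = 3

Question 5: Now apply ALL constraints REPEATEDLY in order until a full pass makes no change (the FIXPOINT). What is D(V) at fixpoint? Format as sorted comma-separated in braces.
pass 0 (initial): D(V)={3,4,7}
pass 1: no change
Fixpoint after 1 passes: D(V) = {3,4,7}

Answer: {3,4,7}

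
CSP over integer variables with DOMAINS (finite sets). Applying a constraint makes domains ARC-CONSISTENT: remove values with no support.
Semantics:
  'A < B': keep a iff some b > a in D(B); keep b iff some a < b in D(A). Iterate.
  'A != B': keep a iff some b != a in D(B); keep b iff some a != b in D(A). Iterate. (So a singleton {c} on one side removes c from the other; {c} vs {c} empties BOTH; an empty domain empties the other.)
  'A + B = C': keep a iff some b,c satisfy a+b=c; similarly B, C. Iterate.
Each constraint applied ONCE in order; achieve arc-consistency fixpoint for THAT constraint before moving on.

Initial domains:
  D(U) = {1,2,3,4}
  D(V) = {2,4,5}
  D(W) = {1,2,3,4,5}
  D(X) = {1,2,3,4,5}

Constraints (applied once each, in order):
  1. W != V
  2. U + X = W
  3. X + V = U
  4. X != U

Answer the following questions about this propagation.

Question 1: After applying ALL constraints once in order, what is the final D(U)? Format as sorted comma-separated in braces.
Constraint 1 (W != V) on D(W)={1,2,3,4,5} D(V)={2,4,5}: no change
Constraint 2 (U + X = W) on D(U)={1,2,3,4} D(X)={1,2,3,4,5} D(W)={1,2,3,4,5}: X {1,2,3,4,5}->{1,2,3,4}; W {1,2,3,4,5}->{2,3,4,5}
Constraint 3 (X + V = U) on D(X)={1,2,3,4} D(V)={2,4,5} D(U)={1,2,3,4}: X {1,2,3,4}->{1,2}; V {2,4,5}->{2}; U {1,2,3,4}->{3,4}
Constraint 4 (X != U) on D(X)={1,2} D(U)={3,4}: no change
So after all 4 constraints: D(U) = {3,4}

Answer: {3,4}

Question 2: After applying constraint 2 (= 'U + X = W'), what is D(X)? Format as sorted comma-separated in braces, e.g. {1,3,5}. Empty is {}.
Answer: {1,2,3,4}

Derivation:
Constraint 1 (W != V) on D(W)={1,2,3,4,5} D(V)={2,4,5}: no change
Constraint 2 (U + X = W) on D(U)={1,2,3,4} D(X)={1,2,3,4,5} D(W)={1,2,3,4,5}: X {1,2,3,4,5}->{1,2,3,4}; W {1,2,3,4,5}->{2,3,4,5}
So after constraint 2: D(X) = {1,2,3,4}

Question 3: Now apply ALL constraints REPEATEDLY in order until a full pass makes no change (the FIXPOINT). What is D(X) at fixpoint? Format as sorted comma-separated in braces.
Answer: {1,2}

Derivation:
pass 0 (initial): D(X)={1,2,3,4,5}
pass 1: U {1,2,3,4}->{3,4}; V {2,4,5}->{2}; W {1,2,3,4,5}->{2,3,4,5}; X {1,2,3,4,5}->{1,2}
pass 2: W {2,3,4,5}->{4,5}
pass 3: no change
Fixpoint after 3 passes: D(X) = {1,2}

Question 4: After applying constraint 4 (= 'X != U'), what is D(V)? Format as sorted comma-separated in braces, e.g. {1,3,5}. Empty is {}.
Answer: {2}

Derivation:
Constraint 1 (W != V) on D(W)={1,2,3,4,5} D(V)={2,4,5}: no change
Constraint 2 (U + X = W) on D(U)={1,2,3,4} D(X)={1,2,3,4,5} D(W)={1,2,3,4,5}: X {1,2,3,4,5}->{1,2,3,4}; W {1,2,3,4,5}->{2,3,4,5}
Constraint 3 (X + V = U) on D(X)={1,2,3,4} D(V)={2,4,5} D(U)={1,2,3,4}: X {1,2,3,4}->{1,2}; V {2,4,5}->{2}; U {1,2,3,4}->{3,4}
Constraint 4 (X != U) on D(X)={1,2} D(U)={3,4}: no change
So after constraint 4: D(V) = {2}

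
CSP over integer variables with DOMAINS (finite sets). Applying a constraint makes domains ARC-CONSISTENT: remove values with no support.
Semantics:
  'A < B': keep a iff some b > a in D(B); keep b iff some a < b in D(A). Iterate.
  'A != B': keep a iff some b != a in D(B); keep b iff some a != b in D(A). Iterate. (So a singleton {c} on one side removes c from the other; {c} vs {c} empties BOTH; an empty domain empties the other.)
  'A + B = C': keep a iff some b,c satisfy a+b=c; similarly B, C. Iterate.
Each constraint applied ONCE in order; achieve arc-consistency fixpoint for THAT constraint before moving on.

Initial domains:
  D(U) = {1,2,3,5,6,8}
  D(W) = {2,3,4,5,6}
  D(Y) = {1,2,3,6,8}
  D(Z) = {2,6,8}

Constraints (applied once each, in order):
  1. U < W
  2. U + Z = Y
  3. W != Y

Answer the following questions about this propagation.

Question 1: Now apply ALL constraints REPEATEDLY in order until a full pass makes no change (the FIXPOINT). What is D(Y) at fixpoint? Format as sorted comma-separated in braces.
Answer: {3,8}

Derivation:
pass 0 (initial): D(Y)={1,2,3,6,8}
pass 1: U {1,2,3,5,6,8}->{1,2}; Y {1,2,3,6,8}->{3,8}; Z {2,6,8}->{2,6}
pass 2: no change
Fixpoint after 2 passes: D(Y) = {3,8}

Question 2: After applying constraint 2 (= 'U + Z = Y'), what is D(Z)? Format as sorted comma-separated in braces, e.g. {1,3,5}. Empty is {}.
Constraint 1 (U < W) on D(U)={1,2,3,5,6,8} D(W)={2,3,4,5,6}: U {1,2,3,5,6,8}->{1,2,3,5}
Constraint 2 (U + Z = Y) on D(U)={1,2,3,5} D(Z)={2,6,8} D(Y)={1,2,3,6,8}: U {1,2,3,5}->{1,2}; Z {2,6,8}->{2,6}; Y {1,2,3,6,8}->{3,8}
So after constraint 2: D(Z) = {2,6}

Answer: {2,6}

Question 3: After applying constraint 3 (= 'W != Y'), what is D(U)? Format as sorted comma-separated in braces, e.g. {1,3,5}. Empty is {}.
Constraint 1 (U < W) on D(U)={1,2,3,5,6,8} D(W)={2,3,4,5,6}: U {1,2,3,5,6,8}->{1,2,3,5}
Constraint 2 (U + Z = Y) on D(U)={1,2,3,5} D(Z)={2,6,8} D(Y)={1,2,3,6,8}: U {1,2,3,5}->{1,2}; Z {2,6,8}->{2,6}; Y {1,2,3,6,8}->{3,8}
Constraint 3 (W != Y) on D(W)={2,3,4,5,6} D(Y)={3,8}: no change
So after constraint 3: D(U) = {1,2}

Answer: {1,2}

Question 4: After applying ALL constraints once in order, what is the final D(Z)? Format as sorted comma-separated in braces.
Answer: {2,6}

Derivation:
Constraint 1 (U < W) on D(U)={1,2,3,5,6,8} D(W)={2,3,4,5,6}: U {1,2,3,5,6,8}->{1,2,3,5}
Constraint 2 (U + Z = Y) on D(U)={1,2,3,5} D(Z)={2,6,8} D(Y)={1,2,3,6,8}: U {1,2,3,5}->{1,2}; Z {2,6,8}->{2,6}; Y {1,2,3,6,8}->{3,8}
Constraint 3 (W != Y) on D(W)={2,3,4,5,6} D(Y)={3,8}: no change
So after all 3 constraints: D(Z) = {2,6}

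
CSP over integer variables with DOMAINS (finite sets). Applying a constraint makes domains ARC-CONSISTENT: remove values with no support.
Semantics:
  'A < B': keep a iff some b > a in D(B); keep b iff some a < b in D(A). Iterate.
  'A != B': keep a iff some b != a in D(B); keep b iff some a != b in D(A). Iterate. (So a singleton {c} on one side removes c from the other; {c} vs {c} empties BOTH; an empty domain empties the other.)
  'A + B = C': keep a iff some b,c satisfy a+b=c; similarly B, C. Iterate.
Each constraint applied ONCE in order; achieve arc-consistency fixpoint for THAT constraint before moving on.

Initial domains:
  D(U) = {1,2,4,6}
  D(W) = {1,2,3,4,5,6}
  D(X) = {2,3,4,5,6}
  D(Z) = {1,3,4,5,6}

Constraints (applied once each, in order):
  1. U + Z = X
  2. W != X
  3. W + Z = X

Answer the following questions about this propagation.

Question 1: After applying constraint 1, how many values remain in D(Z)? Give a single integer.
Answer: 4

Derivation:
Constraint 1 (U + Z = X) on D(U)={1,2,4,6} D(Z)={1,3,4,5,6} D(X)={2,3,4,5,6}: U {1,2,4,6}->{1,2,4}; Z {1,3,4,5,6}->{1,3,4,5}
So after constraint 1: D(Z)={1,3,4,5}, size = 4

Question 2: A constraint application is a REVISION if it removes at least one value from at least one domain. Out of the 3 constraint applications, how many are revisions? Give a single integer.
Constraint 1 (U + Z = X) on D(U)={1,2,4,6} D(Z)={1,3,4,5,6} D(X)={2,3,4,5,6}: U {1,2,4,6}->{1,2,4}; Z {1,3,4,5,6}->{1,3,4,5} => REVISION
Constraint 2 (W != X) on D(W)={1,2,3,4,5,6} D(X)={2,3,4,5,6}: no change => not a revision
Constraint 3 (W + Z = X) on D(W)={1,2,3,4,5,6} D(Z)={1,3,4,5} D(X)={2,3,4,5,6}: W {1,2,3,4,5,6}->{1,2,3,4,5} => REVISION
Total revisions = 2

Answer: 2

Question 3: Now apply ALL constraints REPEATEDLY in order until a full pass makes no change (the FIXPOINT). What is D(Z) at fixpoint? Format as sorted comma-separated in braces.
Answer: {1,3,4,5}

Derivation:
pass 0 (initial): D(Z)={1,3,4,5,6}
pass 1: U {1,2,4,6}->{1,2,4}; W {1,2,3,4,5,6}->{1,2,3,4,5}; Z {1,3,4,5,6}->{1,3,4,5}
pass 2: no change
Fixpoint after 2 passes: D(Z) = {1,3,4,5}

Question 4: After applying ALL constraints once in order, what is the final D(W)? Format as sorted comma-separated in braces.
Constraint 1 (U + Z = X) on D(U)={1,2,4,6} D(Z)={1,3,4,5,6} D(X)={2,3,4,5,6}: U {1,2,4,6}->{1,2,4}; Z {1,3,4,5,6}->{1,3,4,5}
Constraint 2 (W != X) on D(W)={1,2,3,4,5,6} D(X)={2,3,4,5,6}: no change
Constraint 3 (W + Z = X) on D(W)={1,2,3,4,5,6} D(Z)={1,3,4,5} D(X)={2,3,4,5,6}: W {1,2,3,4,5,6}->{1,2,3,4,5}
So after all 3 constraints: D(W) = {1,2,3,4,5}

Answer: {1,2,3,4,5}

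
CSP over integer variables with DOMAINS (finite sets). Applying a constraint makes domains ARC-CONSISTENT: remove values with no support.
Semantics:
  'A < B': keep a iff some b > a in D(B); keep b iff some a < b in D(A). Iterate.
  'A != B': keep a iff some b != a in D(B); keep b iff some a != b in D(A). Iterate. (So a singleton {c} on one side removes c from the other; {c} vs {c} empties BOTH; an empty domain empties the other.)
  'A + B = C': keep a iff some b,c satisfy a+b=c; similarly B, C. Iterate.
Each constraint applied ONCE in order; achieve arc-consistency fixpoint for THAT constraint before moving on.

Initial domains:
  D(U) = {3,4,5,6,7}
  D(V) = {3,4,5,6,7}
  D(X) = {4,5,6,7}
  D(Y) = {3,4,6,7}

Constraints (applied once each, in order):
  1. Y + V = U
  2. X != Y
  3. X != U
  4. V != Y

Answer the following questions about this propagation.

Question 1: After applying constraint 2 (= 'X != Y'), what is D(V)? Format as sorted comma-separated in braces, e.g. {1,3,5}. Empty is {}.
Constraint 1 (Y + V = U) on D(Y)={3,4,6,7} D(V)={3,4,5,6,7} D(U)={3,4,5,6,7}: Y {3,4,6,7}->{3,4}; V {3,4,5,6,7}->{3,4}; U {3,4,5,6,7}->{6,7}
Constraint 2 (X != Y) on D(X)={4,5,6,7} D(Y)={3,4}: no change
So after constraint 2: D(V) = {3,4}

Answer: {3,4}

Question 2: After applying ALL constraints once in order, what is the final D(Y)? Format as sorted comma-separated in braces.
Constraint 1 (Y + V = U) on D(Y)={3,4,6,7} D(V)={3,4,5,6,7} D(U)={3,4,5,6,7}: Y {3,4,6,7}->{3,4}; V {3,4,5,6,7}->{3,4}; U {3,4,5,6,7}->{6,7}
Constraint 2 (X != Y) on D(X)={4,5,6,7} D(Y)={3,4}: no change
Constraint 3 (X != U) on D(X)={4,5,6,7} D(U)={6,7}: no change
Constraint 4 (V != Y) on D(V)={3,4} D(Y)={3,4}: no change
So after all 4 constraints: D(Y) = {3,4}

Answer: {3,4}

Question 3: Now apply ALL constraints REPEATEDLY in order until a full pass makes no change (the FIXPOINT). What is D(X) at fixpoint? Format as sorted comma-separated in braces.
Answer: {4,5,6,7}

Derivation:
pass 0 (initial): D(X)={4,5,6,7}
pass 1: U {3,4,5,6,7}->{6,7}; V {3,4,5,6,7}->{3,4}; Y {3,4,6,7}->{3,4}
pass 2: no change
Fixpoint after 2 passes: D(X) = {4,5,6,7}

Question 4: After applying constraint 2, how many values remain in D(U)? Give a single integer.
Answer: 2

Derivation:
Constraint 1 (Y + V = U) on D(Y)={3,4,6,7} D(V)={3,4,5,6,7} D(U)={3,4,5,6,7}: Y {3,4,6,7}->{3,4}; V {3,4,5,6,7}->{3,4}; U {3,4,5,6,7}->{6,7}
Constraint 2 (X != Y) on D(X)={4,5,6,7} D(Y)={3,4}: no change
So after constraint 2: D(U)={6,7}, size = 2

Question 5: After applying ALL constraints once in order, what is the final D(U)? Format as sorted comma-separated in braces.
Answer: {6,7}

Derivation:
Constraint 1 (Y + V = U) on D(Y)={3,4,6,7} D(V)={3,4,5,6,7} D(U)={3,4,5,6,7}: Y {3,4,6,7}->{3,4}; V {3,4,5,6,7}->{3,4}; U {3,4,5,6,7}->{6,7}
Constraint 2 (X != Y) on D(X)={4,5,6,7} D(Y)={3,4}: no change
Constraint 3 (X != U) on D(X)={4,5,6,7} D(U)={6,7}: no change
Constraint 4 (V != Y) on D(V)={3,4} D(Y)={3,4}: no change
So after all 4 constraints: D(U) = {6,7}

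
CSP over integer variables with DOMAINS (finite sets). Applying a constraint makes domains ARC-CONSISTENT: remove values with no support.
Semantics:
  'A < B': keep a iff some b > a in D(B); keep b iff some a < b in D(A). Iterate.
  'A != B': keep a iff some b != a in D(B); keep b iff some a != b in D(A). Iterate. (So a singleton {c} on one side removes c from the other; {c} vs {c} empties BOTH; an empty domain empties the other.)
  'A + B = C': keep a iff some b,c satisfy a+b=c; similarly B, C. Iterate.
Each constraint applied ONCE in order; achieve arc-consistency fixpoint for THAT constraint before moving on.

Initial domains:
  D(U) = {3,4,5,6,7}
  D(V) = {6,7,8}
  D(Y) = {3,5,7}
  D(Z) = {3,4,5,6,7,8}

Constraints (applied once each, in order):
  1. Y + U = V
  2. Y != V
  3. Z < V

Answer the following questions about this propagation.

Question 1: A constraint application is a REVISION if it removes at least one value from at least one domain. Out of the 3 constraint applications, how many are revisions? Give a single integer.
Answer: 2

Derivation:
Constraint 1 (Y + U = V) on D(Y)={3,5,7} D(U)={3,4,5,6,7} D(V)={6,7,8}: Y {3,5,7}->{3,5}; U {3,4,5,6,7}->{3,4,5} => REVISION
Constraint 2 (Y != V) on D(Y)={3,5} D(V)={6,7,8}: no change => not a revision
Constraint 3 (Z < V) on D(Z)={3,4,5,6,7,8} D(V)={6,7,8}: Z {3,4,5,6,7,8}->{3,4,5,6,7} => REVISION
Total revisions = 2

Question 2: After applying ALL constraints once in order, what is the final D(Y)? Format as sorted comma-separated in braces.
Constraint 1 (Y + U = V) on D(Y)={3,5,7} D(U)={3,4,5,6,7} D(V)={6,7,8}: Y {3,5,7}->{3,5}; U {3,4,5,6,7}->{3,4,5}
Constraint 2 (Y != V) on D(Y)={3,5} D(V)={6,7,8}: no change
Constraint 3 (Z < V) on D(Z)={3,4,5,6,7,8} D(V)={6,7,8}: Z {3,4,5,6,7,8}->{3,4,5,6,7}
So after all 3 constraints: D(Y) = {3,5}

Answer: {3,5}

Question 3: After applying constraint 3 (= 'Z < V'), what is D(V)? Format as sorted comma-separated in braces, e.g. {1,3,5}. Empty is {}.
Constraint 1 (Y + U = V) on D(Y)={3,5,7} D(U)={3,4,5,6,7} D(V)={6,7,8}: Y {3,5,7}->{3,5}; U {3,4,5,6,7}->{3,4,5}
Constraint 2 (Y != V) on D(Y)={3,5} D(V)={6,7,8}: no change
Constraint 3 (Z < V) on D(Z)={3,4,5,6,7,8} D(V)={6,7,8}: Z {3,4,5,6,7,8}->{3,4,5,6,7}
So after constraint 3: D(V) = {6,7,8}

Answer: {6,7,8}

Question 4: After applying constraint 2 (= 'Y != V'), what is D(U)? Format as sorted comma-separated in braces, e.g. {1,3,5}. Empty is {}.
Constraint 1 (Y + U = V) on D(Y)={3,5,7} D(U)={3,4,5,6,7} D(V)={6,7,8}: Y {3,5,7}->{3,5}; U {3,4,5,6,7}->{3,4,5}
Constraint 2 (Y != V) on D(Y)={3,5} D(V)={6,7,8}: no change
So after constraint 2: D(U) = {3,4,5}

Answer: {3,4,5}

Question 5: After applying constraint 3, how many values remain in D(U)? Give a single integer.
Answer: 3

Derivation:
Constraint 1 (Y + U = V) on D(Y)={3,5,7} D(U)={3,4,5,6,7} D(V)={6,7,8}: Y {3,5,7}->{3,5}; U {3,4,5,6,7}->{3,4,5}
Constraint 2 (Y != V) on D(Y)={3,5} D(V)={6,7,8}: no change
Constraint 3 (Z < V) on D(Z)={3,4,5,6,7,8} D(V)={6,7,8}: Z {3,4,5,6,7,8}->{3,4,5,6,7}
So after constraint 3: D(U)={3,4,5}, size = 3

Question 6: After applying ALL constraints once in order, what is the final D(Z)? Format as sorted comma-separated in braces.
Answer: {3,4,5,6,7}

Derivation:
Constraint 1 (Y + U = V) on D(Y)={3,5,7} D(U)={3,4,5,6,7} D(V)={6,7,8}: Y {3,5,7}->{3,5}; U {3,4,5,6,7}->{3,4,5}
Constraint 2 (Y != V) on D(Y)={3,5} D(V)={6,7,8}: no change
Constraint 3 (Z < V) on D(Z)={3,4,5,6,7,8} D(V)={6,7,8}: Z {3,4,5,6,7,8}->{3,4,5,6,7}
So after all 3 constraints: D(Z) = {3,4,5,6,7}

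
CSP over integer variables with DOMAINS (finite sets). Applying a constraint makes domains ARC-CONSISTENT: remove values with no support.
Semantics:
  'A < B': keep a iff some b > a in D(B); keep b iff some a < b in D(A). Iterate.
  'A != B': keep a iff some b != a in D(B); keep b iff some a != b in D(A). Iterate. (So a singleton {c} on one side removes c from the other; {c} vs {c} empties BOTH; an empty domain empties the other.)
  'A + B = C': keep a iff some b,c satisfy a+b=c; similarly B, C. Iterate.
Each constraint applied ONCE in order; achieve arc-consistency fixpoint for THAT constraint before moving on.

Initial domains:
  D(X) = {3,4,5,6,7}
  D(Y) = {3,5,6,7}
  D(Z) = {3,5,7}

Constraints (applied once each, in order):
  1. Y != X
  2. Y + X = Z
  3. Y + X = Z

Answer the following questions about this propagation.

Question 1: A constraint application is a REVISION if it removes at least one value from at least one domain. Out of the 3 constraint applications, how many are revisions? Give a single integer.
Constraint 1 (Y != X) on D(Y)={3,5,6,7} D(X)={3,4,5,6,7}: no change => not a revision
Constraint 2 (Y + X = Z) on D(Y)={3,5,6,7} D(X)={3,4,5,6,7} D(Z)={3,5,7}: Y {3,5,6,7}->{3}; X {3,4,5,6,7}->{4}; Z {3,5,7}->{7} => REVISION
Constraint 3 (Y + X = Z) on D(Y)={3} D(X)={4} D(Z)={7}: no change => not a revision
Total revisions = 1

Answer: 1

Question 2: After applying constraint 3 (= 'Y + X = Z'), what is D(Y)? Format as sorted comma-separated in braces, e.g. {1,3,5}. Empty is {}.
Answer: {3}

Derivation:
Constraint 1 (Y != X) on D(Y)={3,5,6,7} D(X)={3,4,5,6,7}: no change
Constraint 2 (Y + X = Z) on D(Y)={3,5,6,7} D(X)={3,4,5,6,7} D(Z)={3,5,7}: Y {3,5,6,7}->{3}; X {3,4,5,6,7}->{4}; Z {3,5,7}->{7}
Constraint 3 (Y + X = Z) on D(Y)={3} D(X)={4} D(Z)={7}: no change
So after constraint 3: D(Y) = {3}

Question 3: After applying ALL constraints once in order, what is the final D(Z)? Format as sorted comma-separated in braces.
Constraint 1 (Y != X) on D(Y)={3,5,6,7} D(X)={3,4,5,6,7}: no change
Constraint 2 (Y + X = Z) on D(Y)={3,5,6,7} D(X)={3,4,5,6,7} D(Z)={3,5,7}: Y {3,5,6,7}->{3}; X {3,4,5,6,7}->{4}; Z {3,5,7}->{7}
Constraint 3 (Y + X = Z) on D(Y)={3} D(X)={4} D(Z)={7}: no change
So after all 3 constraints: D(Z) = {7}

Answer: {7}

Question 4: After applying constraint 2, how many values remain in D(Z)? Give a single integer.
Answer: 1

Derivation:
Constraint 1 (Y != X) on D(Y)={3,5,6,7} D(X)={3,4,5,6,7}: no change
Constraint 2 (Y + X = Z) on D(Y)={3,5,6,7} D(X)={3,4,5,6,7} D(Z)={3,5,7}: Y {3,5,6,7}->{3}; X {3,4,5,6,7}->{4}; Z {3,5,7}->{7}
So after constraint 2: D(Z)={7}, size = 1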